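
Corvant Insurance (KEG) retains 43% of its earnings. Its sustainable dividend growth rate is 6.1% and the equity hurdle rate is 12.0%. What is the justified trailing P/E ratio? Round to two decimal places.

Payout ratio b = 1 − 0.43 = 0.57.
Justified trailing P/E = b(1+g)/(r−g) = 0.57×(1+0.061)/(0.12−0.061) = 10.2503

10.25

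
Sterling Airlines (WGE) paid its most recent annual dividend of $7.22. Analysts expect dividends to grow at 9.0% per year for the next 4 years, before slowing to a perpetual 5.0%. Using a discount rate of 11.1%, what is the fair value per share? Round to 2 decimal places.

Two-stage DDM. Project D₁…D_4 at 0.09, terminal growth 0.05, discount at r = 0.111.
D_1 = 7.8698
D_2 = 8.5781
D_3 = 9.3501
D_4 = 10.1916
Terminal value at t=4: TV = D_5/(r−g) = 10.7012/(0.111−0.05) = 175.4295
P₀ = 7.8698/(1+0.111)^1 + 8.5781/(1+0.111)^2 + 9.3501/(1+0.111)^3 + 10.1916/(1+0.111)^4 + 175.4295/(1+0.111)^4 = 142.6862

$142.69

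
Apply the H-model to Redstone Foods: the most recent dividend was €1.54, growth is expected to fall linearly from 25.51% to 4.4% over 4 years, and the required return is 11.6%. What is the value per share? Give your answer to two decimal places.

H-model: P₀ = D₀[(1+g_L) + H(g_S−g_L)]/(r−g_L), with H = 4/2 = 2.
P₀ = 1.54 × [(1+0.044) + 2×(0.2551−0.044)] / (0.116−0.044)
   = 1.54 × 1.4662 / 0.072 = 31.3604

€31.36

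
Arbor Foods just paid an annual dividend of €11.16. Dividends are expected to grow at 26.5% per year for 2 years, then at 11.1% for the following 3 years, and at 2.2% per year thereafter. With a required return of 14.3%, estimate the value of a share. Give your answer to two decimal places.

Three-stage DDM. Project D₁…D_5; terminal Gordon value at t=5 with g = 0.022; discount at r = 0.143.
D_1 = 14.1174
D_2 = 17.8585
D_3 = 19.8408
D_4 = 22.0431
D_5 = 24.4899
TV_5 = 25.0287/(0.143−0.022) = 206.8488
P₀ = Σ Dₜ/(1+r)ᵗ + TV_5/(1+r)^5 = 170.8039

€170.80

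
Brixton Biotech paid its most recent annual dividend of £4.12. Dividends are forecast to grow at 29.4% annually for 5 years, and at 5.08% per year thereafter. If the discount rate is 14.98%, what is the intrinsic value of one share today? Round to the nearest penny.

£108.72

Two-stage DDM. Project D₁…D_5 at 0.294, terminal growth 0.0508, discount at r = 0.1498.
D_1 = 5.3313
D_2 = 6.8987
D_3 = 8.9269
D_4 = 11.5514
D_5 = 14.9475
Terminal value at t=5: TV = D_6/(r−g) = 15.7068/(0.1498−0.0508) = 158.6549
P₀ = 5.3313/(1+0.1498)^1 + 6.8987/(1+0.1498)^2 + 8.9269/(1+0.1498)^3 + 11.5514/(1+0.1498)^4 + 14.9475/(1+0.1498)^5 + 158.6549/(1+0.1498)^5 = 108.7228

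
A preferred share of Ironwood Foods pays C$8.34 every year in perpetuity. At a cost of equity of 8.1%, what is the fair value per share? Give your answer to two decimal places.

C$102.96

Zero-growth DDM (perpetuity): P₀ = D/r = 8.34 / 0.081 = 102.9630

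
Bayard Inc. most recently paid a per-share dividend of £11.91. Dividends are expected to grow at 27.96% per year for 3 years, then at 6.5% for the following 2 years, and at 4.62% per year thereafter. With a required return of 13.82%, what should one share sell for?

£244.50

Three-stage DDM. Project D₁…D_5; terminal Gordon value at t=5 with g = 0.0462; discount at r = 0.1382.
D_1 = 15.2400
D_2 = 19.5012
D_3 = 24.9537
D_4 = 26.5757
D_5 = 28.3031
TV_5 = 29.6107/(0.1382−0.0462) = 321.8552
P₀ = Σ Dₜ/(1+r)ᵗ + TV_5/(1+r)^5 = 244.5042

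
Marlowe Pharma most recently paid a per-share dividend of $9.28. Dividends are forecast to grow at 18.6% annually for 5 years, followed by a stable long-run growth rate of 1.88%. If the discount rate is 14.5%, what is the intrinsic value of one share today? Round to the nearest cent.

Two-stage DDM. Project D₁…D_5 at 0.186, terminal growth 0.0188, discount at r = 0.145.
D_1 = 11.0061
D_2 = 13.0532
D_3 = 15.4811
D_4 = 18.3606
D_5 = 21.7757
Terminal value at t=5: TV = D_6/(r−g) = 22.1850/(0.145−0.0188) = 175.7928
P₀ = 11.0061/(1+0.145)^1 + 13.0532/(1+0.145)^2 + 15.4811/(1+0.145)^3 + 18.3606/(1+0.145)^4 + 21.7757/(1+0.145)^5 + 175.7928/(1+0.145)^5 = 140.9540

$140.95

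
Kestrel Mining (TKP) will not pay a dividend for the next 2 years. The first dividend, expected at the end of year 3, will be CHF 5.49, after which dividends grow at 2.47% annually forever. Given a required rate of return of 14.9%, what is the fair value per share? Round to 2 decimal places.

Deferred-dividend DDM. At t=2 the remaining stream is a growing perpetuity with first payment D_3 = 5.49.
V_2 = D_3/(r−g) = 5.49/(0.149−0.0247) = 44.1673
P₀ = V_2/(1+r)^2 = 44.1673/(1+0.149)^2 = 33.4550

CHF 33.46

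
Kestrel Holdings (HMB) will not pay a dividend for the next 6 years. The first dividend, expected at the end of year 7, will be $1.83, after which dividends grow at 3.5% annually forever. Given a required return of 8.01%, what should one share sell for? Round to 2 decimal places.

Deferred-dividend DDM. At t=6 the remaining stream is a growing perpetuity with first payment D_7 = 1.83.
V_6 = D_7/(r−g) = 1.83/(0.0801−0.035) = 40.5765
P₀ = V_6/(1+r)^6 = 40.5765/(1+0.0801)^6 = 25.5559

$25.56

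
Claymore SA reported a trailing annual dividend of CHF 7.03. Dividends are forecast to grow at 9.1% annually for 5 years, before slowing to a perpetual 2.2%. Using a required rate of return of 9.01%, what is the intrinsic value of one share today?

CHF 141.18

Two-stage DDM. Project D₁…D_5 at 0.091, terminal growth 0.022, discount at r = 0.0901.
D_1 = 7.6697
D_2 = 8.3677
D_3 = 9.1291
D_4 = 9.9599
D_5 = 10.8662
Terminal value at t=5: TV = D_6/(r−g) = 11.1053/(0.0901−0.022) = 163.0733
P₀ = 7.6697/(1+0.0901)^1 + 8.3677/(1+0.0901)^2 + 9.1291/(1+0.0901)^3 + 9.9599/(1+0.0901)^4 + 10.8662/(1+0.0901)^5 + 163.0733/(1+0.0901)^5 = 141.1750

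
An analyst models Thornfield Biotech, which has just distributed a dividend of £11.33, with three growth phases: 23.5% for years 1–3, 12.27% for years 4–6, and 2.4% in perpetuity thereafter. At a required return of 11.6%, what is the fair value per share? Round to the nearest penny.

Three-stage DDM. Project D₁…D_6; terminal Gordon value at t=6 with g = 0.024; discount at r = 0.116.
D_1 = 13.9925
D_2 = 17.2808
D_3 = 21.3418
D_4 = 23.9604
D_5 = 26.9004
D_6 = 30.2010
TV_6 = 30.9259/(0.116−0.024) = 336.1507
P₀ = Σ Dₜ/(1+r)ᵗ + TV_6/(1+r)^6 = 262.3867

£262.39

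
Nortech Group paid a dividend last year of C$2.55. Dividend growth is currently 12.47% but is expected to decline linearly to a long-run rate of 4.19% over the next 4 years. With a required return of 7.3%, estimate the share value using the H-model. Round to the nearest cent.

H-model: P₀ = D₀[(1+g_L) + H(g_S−g_L)]/(r−g_L), with H = 4/2 = 2.
P₀ = 2.55 × [(1+0.0419) + 2×(0.1247−0.0419)] / (0.073−0.0419)
   = 2.55 × 1.2075 / 0.0311 = 99.0072

C$99.01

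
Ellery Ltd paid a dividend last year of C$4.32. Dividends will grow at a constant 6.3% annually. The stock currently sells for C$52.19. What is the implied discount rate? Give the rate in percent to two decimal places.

15.10%

Rearranging the constant-growth DDM: r = D₁/P₀ + g.
D₁ = 4.32 × (1 + 0.063) = 4.5922.
r = 4.5922 / 52.19 + 0.063 = 0.08799 + 0.063 = 0.15099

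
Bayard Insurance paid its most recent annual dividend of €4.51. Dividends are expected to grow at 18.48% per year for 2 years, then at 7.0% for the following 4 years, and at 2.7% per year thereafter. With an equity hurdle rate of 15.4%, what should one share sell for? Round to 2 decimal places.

Three-stage DDM. Project D₁…D_6; terminal Gordon value at t=6 with g = 0.027; discount at r = 0.154.
D_1 = 5.3434
D_2 = 6.3309
D_3 = 6.7741
D_4 = 7.2483
D_5 = 7.7556
D_6 = 8.2985
TV_6 = 8.5226/(0.154−0.027) = 67.1071
P₀ = Σ Dₜ/(1+r)ᵗ + TV_6/(1+r)^6 = 53.5967

€53.60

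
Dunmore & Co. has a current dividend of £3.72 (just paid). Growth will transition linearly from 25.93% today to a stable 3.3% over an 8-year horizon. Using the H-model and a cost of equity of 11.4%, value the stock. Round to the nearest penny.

H-model: P₀ = D₀[(1+g_L) + H(g_S−g_L)]/(r−g_L), with H = 8/2 = 4.
P₀ = 3.72 × [(1+0.033) + 4×(0.2593−0.033)] / (0.114−0.033)
   = 3.72 × 1.9382 / 0.081 = 89.0136

£89.01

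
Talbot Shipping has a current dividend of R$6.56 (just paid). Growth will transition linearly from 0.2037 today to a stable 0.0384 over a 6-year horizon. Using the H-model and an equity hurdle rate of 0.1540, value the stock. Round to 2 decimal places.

R$87.07

H-model: P₀ = D₀[(1+g_L) + H(g_S−g_L)]/(r−g_L), with H = 6/2 = 3.
P₀ = 6.56 × [(1+0.0384) + 3×(0.2037−0.0384)] / (0.154−0.0384)
   = 6.56 × 1.5343 / 0.1156 = 87.0675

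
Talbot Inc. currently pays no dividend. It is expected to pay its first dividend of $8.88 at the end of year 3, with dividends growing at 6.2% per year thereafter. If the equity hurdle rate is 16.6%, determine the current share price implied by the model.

Deferred-dividend DDM. At t=2 the remaining stream is a growing perpetuity with first payment D_3 = 8.88.
V_2 = D_3/(r−g) = 8.88/(0.166−0.062) = 85.3846
P₀ = V_2/(1+r)^2 = 85.3846/(1+0.166)^2 = 62.8033

$62.80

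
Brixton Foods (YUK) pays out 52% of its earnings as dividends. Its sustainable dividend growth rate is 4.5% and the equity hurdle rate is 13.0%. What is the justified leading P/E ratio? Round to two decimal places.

6.12

Justified leading P/E = b/(r−g) = 0.52/(0.13−0.045) = 6.1176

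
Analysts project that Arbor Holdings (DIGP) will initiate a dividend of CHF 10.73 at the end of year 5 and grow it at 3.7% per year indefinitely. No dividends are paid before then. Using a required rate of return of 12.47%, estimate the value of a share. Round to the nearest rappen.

CHF 76.46

Deferred-dividend DDM. At t=4 the remaining stream is a growing perpetuity with first payment D_5 = 10.73.
V_4 = D_5/(r−g) = 10.73/(0.1247−0.037) = 122.3489
P₀ = V_4/(1+r)^4 = 122.3489/(1+0.1247)^4 = 76.4634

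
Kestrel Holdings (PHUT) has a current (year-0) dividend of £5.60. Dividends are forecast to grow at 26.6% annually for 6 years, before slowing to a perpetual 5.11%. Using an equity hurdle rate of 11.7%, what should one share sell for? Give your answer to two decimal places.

Two-stage DDM. Project D₁…D_6 at 0.266, terminal growth 0.0511, discount at r = 0.117.
D_1 = 7.0896
D_2 = 8.9754
D_3 = 11.3629
D_4 = 14.3854
D_5 = 18.2120
D_6 = 23.0563
Terminal value at t=6: TV = D_7/(r−g) = 24.2345/(0.117−0.0511) = 367.7468
P₀ = 7.0896/(1+0.117)^1 + 8.9754/(1+0.117)^2 + 11.3629/(1+0.117)^3 + 14.3854/(1+0.117)^4 + 18.2120/(1+0.117)^5 + 23.0563/(1+0.117)^6 + 367.7468/(1+0.117)^6 = 242.6133

£242.61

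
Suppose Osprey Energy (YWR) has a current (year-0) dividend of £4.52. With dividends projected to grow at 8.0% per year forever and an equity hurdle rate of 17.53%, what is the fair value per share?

Gordon growth model: P₀ = D₁/(r − g). D₁ = 4.52 × (1 + 0.08) = 4.8816.
P₀ = 4.8816 / (0.1753 − 0.08) = 4.8816 / 0.0953 = 51.2235

£51.22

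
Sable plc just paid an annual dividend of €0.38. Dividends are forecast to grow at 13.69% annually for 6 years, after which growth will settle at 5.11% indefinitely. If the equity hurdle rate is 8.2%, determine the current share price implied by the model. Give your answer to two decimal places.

Two-stage DDM. Project D₁…D_6 at 0.1369, terminal growth 0.0511, discount at r = 0.082.
D_1 = 0.4320
D_2 = 0.4912
D_3 = 0.5584
D_4 = 0.6349
D_5 = 0.7218
D_6 = 0.8206
Terminal value at t=6: TV = D_7/(r−g) = 0.8625/(0.082−0.0511) = 27.9128
P₀ = 0.4320/(1+0.082)^1 + 0.4912/(1+0.082)^2 + 0.5584/(1+0.082)^3 + 0.6349/(1+0.082)^4 + 0.7218/(1+0.082)^5 + 0.8206/(1+0.082)^6 + 27.9128/(1+0.082)^6 = 20.1165

€20.12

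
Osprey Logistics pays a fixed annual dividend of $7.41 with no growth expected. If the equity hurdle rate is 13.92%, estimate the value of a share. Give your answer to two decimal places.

Zero-growth DDM (perpetuity): P₀ = D/r = 7.41 / 0.1392 = 53.2328

$53.23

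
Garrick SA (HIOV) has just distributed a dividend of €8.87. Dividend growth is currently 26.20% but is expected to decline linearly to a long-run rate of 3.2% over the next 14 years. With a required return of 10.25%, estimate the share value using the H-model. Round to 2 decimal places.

€332.40

H-model: P₀ = D₀[(1+g_L) + H(g_S−g_L)]/(r−g_L), with H = 14/2 = 7.
P₀ = 8.87 × [(1+0.032) + 7×(0.262−0.032)] / (0.1025−0.032)
   = 8.87 × 2.6420 / 0.0705 = 332.4048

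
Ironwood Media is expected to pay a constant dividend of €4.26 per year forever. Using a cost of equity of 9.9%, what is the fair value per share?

Zero-growth DDM (perpetuity): P₀ = D/r = 4.26 / 0.099 = 43.0303

€43.03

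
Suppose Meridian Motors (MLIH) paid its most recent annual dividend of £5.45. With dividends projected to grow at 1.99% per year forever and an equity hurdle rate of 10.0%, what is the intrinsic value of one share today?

£69.39

Gordon growth model: P₀ = D₁/(r − g). D₁ = 5.45 × (1 + 0.0199) = 5.5585.
P₀ = 5.5585 / (0.1 − 0.0199) = 5.5585 / 0.0801 = 69.3939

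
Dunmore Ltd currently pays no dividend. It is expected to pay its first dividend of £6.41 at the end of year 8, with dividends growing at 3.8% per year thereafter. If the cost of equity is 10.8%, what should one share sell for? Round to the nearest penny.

Deferred-dividend DDM. At t=7 the remaining stream is a growing perpetuity with first payment D_8 = 6.41.
V_7 = D_8/(r−g) = 6.41/(0.108−0.038) = 91.5714
P₀ = V_7/(1+r)^7 = 91.5714/(1+0.108)^7 = 44.6665

£44.67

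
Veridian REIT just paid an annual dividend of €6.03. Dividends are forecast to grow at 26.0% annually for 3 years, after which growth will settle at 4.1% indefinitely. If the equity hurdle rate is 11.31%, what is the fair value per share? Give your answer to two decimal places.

Two-stage DDM. Project D₁…D_3 at 0.26, terminal growth 0.041, discount at r = 0.1131.
D_1 = 7.5978
D_2 = 9.5732
D_3 = 12.0623
Terminal value at t=3: TV = D_4/(r−g) = 12.5568/(0.1131−0.041) = 174.1584
P₀ = 7.5978/(1+0.1131)^1 + 9.5732/(1+0.1131)^2 + 12.0623/(1+0.1131)^3 + 174.1584/(1+0.1131)^3 = 149.5809

€149.58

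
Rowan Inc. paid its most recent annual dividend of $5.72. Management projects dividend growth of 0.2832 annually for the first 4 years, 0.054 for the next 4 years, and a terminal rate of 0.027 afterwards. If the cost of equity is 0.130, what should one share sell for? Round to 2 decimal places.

Three-stage DDM. Project D₁…D_8; terminal Gordon value at t=8 with g = 0.027; discount at r = 0.13.
D_1 = 7.3399
D_2 = 9.4186
D_3 = 12.0859
D_4 = 15.5086
D_5 = 16.3461
D_6 = 17.2288
D_7 = 18.1591
D_8 = 19.1397
TV_8 = 19.6565/(0.13−0.027) = 190.8399
P₀ = Σ Dₜ/(1+r)ᵗ + TV_8/(1+r)^8 = 135.6114

$135.61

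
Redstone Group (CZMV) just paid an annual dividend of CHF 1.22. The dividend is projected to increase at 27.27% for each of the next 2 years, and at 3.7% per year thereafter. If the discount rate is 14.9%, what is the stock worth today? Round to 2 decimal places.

Two-stage DDM. Project D₁…D_2 at 0.2727, terminal growth 0.037, discount at r = 0.149.
D_1 = 1.5527
D_2 = 1.9761
Terminal value at t=2: TV = D_3/(r−g) = 2.0492/(0.149−0.037) = 18.2967
P₀ = 1.5527/(1+0.149)^1 + 1.9761/(1+0.149)^2 + 18.2967/(1+0.149)^2 = 16.7072

CHF 16.71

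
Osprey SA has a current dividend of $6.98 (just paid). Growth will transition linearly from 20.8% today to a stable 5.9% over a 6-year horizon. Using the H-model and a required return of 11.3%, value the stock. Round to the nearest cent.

H-model: P₀ = D₀[(1+g_L) + H(g_S−g_L)]/(r−g_L), with H = 6/2 = 3.
P₀ = 6.98 × [(1+0.059) + 3×(0.208−0.059)] / (0.113−0.059)
   = 6.98 × 1.5060 / 0.054 = 194.6644

$194.66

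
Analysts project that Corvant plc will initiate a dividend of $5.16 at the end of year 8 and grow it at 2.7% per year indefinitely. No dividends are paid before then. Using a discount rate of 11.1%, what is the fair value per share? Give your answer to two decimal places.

Deferred-dividend DDM. At t=7 the remaining stream is a growing perpetuity with first payment D_8 = 5.16.
V_7 = D_8/(r−g) = 5.16/(0.111−0.027) = 61.4286
P₀ = V_7/(1+r)^7 = 61.4286/(1+0.111)^7 = 29.4017

$29.40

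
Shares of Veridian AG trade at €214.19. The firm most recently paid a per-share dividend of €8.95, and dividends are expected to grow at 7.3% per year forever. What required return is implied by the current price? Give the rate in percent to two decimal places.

Rearranging the constant-growth DDM: r = D₁/P₀ + g.
D₁ = 8.95 × (1 + 0.073) = 9.6033.
r = 9.6033 / 214.19 + 0.073 = 0.04484 + 0.073 = 0.11784

11.78%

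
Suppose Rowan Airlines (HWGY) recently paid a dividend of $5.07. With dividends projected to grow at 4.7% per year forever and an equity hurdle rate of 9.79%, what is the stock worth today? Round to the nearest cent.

$104.29

Gordon growth model: P₀ = D₁/(r − g). D₁ = 5.07 × (1 + 0.047) = 5.3083.
P₀ = 5.3083 / (0.0979 − 0.047) = 5.3083 / 0.0509 = 104.2886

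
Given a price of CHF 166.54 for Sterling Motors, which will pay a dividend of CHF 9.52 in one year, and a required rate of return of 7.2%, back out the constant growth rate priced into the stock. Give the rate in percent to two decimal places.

From P₀ = D₁/(r − g), the implied growth is g = r − D₁/P₀.
g = 0.072 − 9.52/166.54 = 0.072 − 0.05716 = 0.01484

1.48%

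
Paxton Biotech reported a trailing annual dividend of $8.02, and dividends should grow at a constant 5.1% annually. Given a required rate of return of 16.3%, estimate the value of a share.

Gordon growth model: P₀ = D₁/(r − g). D₁ = 8.02 × (1 + 0.051) = 8.4290.
P₀ = 8.4290 / (0.163 − 0.051) = 8.4290 / 0.112 = 75.2591

$75.26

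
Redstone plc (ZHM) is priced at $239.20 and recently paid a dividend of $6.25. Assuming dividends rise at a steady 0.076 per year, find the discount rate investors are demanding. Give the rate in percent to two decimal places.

Rearranging the constant-growth DDM: r = D₁/P₀ + g.
D₁ = 6.25 × (1 + 0.076) = 6.7250.
r = 6.7250 / 239.20 + 0.076 = 0.02811 + 0.076 = 0.10411

10.41%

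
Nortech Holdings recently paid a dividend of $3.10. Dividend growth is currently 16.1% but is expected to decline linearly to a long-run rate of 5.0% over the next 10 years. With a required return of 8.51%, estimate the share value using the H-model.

$141.75

H-model: P₀ = D₀[(1+g_L) + H(g_S−g_L)]/(r−g_L), with H = 10/2 = 5.
P₀ = 3.10 × [(1+0.05) + 5×(0.161−0.05)] / (0.0851−0.05)
   = 3.10 × 1.6050 / 0.0351 = 141.7521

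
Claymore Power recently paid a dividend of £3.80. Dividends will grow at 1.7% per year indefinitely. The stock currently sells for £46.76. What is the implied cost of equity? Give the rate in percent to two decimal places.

9.96%

Rearranging the constant-growth DDM: r = D₁/P₀ + g.
D₁ = 3.80 × (1 + 0.017) = 3.8646.
r = 3.8646 / 46.76 + 0.017 = 0.08265 + 0.017 = 0.09965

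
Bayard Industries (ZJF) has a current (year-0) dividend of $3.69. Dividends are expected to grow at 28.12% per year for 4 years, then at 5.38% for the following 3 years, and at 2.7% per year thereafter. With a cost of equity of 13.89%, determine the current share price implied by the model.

$78.16

Three-stage DDM. Project D₁…D_7; terminal Gordon value at t=7 with g = 0.027; discount at r = 0.1389.
D_1 = 4.7276
D_2 = 6.0570
D_3 = 7.7603
D_4 = 9.9425
D_5 = 10.4774
D_6 = 11.0411
D_7 = 11.6351
TV_7 = 11.9492/(0.1389−0.027) = 106.7847
P₀ = Σ Dₜ/(1+r)ᵗ + TV_7/(1+r)^7 = 78.1566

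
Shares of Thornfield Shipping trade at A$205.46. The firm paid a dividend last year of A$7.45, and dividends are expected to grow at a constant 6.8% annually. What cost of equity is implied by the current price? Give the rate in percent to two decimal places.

10.67%

Rearranging the constant-growth DDM: r = D₁/P₀ + g.
D₁ = 7.45 × (1 + 0.068) = 7.9566.
r = 7.9566 / 205.46 + 0.068 = 0.03873 + 0.068 = 0.10673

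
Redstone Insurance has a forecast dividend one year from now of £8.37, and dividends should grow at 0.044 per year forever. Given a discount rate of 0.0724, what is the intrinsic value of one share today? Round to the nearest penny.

£294.72

Gordon growth model: P₀ = D₁/(r − g), with D₁ = 8.37 given directly.
P₀ = 8.3700 / (0.0724 − 0.044) = 8.3700 / 0.0284 = 294.7183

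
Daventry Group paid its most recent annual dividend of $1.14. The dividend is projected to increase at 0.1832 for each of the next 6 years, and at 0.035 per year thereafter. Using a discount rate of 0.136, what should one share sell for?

$22.82

Two-stage DDM. Project D₁…D_6 at 0.1832, terminal growth 0.035, discount at r = 0.136.
D_1 = 1.3488
D_2 = 1.5960
D_3 = 1.8883
D_4 = 2.2343
D_5 = 2.6436
D_6 = 3.1279
Terminal value at t=6: TV = D_7/(r−g) = 3.2374/(0.136−0.035) = 32.0533
P₀ = 1.3488/(1+0.136)^1 + 1.5960/(1+0.136)^2 + 1.8883/(1+0.136)^3 + 2.2343/(1+0.136)^4 + 2.6436/(1+0.136)^5 + 3.1279/(1+0.136)^6 + 32.0533/(1+0.136)^6 = 22.8208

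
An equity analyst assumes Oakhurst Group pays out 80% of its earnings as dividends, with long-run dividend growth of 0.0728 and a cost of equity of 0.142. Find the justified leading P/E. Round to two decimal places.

Justified leading P/E = b/(r−g) = 0.80/(0.142−0.0728) = 11.5607

11.56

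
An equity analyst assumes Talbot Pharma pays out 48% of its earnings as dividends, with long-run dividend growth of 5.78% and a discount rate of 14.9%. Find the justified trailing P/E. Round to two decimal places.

Justified trailing P/E = b(1+g)/(r−g) = 0.48×(1+0.0578)/(0.149−0.0578) = 5.5674

5.57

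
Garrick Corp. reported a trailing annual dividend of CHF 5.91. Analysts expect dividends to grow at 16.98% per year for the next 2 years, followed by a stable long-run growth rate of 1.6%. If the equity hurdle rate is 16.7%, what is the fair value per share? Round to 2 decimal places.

CHF 51.82

Two-stage DDM. Project D₁…D_2 at 0.1698, terminal growth 0.016, discount at r = 0.167.
D_1 = 6.9135
D_2 = 8.0874
Terminal value at t=2: TV = D_3/(r−g) = 8.2168/(0.167−0.016) = 54.4161
P₀ = 6.9135/(1+0.167)^1 + 8.0874/(1+0.167)^2 + 54.4161/(1+0.167)^2 = 51.8189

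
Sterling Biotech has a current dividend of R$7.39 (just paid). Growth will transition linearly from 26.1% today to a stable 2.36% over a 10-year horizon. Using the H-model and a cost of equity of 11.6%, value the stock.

H-model: P₀ = D₀[(1+g_L) + H(g_S−g_L)]/(r−g_L), with H = 10/2 = 5.
P₀ = 7.39 × [(1+0.0236) + 5×(0.261−0.0236)] / (0.116−0.0236)
   = 7.39 × 2.2106 / 0.0924 = 176.8002

R$176.80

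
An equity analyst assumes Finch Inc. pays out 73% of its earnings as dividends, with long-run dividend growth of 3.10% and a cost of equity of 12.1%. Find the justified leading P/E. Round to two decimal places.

8.11

Justified leading P/E = b/(r−g) = 0.73/(0.121−0.031) = 8.1111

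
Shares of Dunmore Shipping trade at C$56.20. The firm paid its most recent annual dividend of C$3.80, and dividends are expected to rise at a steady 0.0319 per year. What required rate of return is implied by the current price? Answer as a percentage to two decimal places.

10.17%

Rearranging the constant-growth DDM: r = D₁/P₀ + g.
D₁ = 3.80 × (1 + 0.0319) = 3.9212.
r = 3.9212 / 56.20 + 0.0319 = 0.06977 + 0.0319 = 0.10167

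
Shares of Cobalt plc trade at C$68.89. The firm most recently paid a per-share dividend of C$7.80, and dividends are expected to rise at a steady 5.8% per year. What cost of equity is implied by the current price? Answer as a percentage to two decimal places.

Rearranging the constant-growth DDM: r = D₁/P₀ + g.
D₁ = 7.80 × (1 + 0.058) = 8.2524.
r = 8.2524 / 68.89 + 0.058 = 0.11979 + 0.058 = 0.17779

17.78%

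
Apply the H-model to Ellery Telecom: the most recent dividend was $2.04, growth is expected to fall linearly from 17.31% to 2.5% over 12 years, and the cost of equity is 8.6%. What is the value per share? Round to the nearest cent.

H-model: P₀ = D₀[(1+g_L) + H(g_S−g_L)]/(r−g_L), with H = 12/2 = 6.
P₀ = 2.04 × [(1+0.025) + 6×(0.1731−0.025)] / (0.086−0.025)
   = 2.04 × 1.9136 / 0.061 = 63.9958

$64.00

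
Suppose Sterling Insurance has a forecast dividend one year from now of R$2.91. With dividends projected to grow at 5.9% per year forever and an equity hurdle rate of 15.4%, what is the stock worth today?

R$30.63

Gordon growth model: P₀ = D₁/(r − g), with D₁ = 2.91 given directly.
P₀ = 2.9100 / (0.154 − 0.059) = 2.9100 / 0.095 = 30.6316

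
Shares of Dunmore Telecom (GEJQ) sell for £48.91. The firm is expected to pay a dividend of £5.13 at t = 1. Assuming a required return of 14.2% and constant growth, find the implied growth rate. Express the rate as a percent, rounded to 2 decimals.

From P₀ = D₁/(r − g), the implied growth is g = r − D₁/P₀.
g = 0.142 − 5.13/48.91 = 0.142 − 0.10489 = 0.03711

3.71%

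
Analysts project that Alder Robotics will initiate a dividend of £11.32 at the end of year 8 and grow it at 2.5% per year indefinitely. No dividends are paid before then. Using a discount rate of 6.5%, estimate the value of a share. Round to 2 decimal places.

Deferred-dividend DDM. At t=7 the remaining stream is a growing perpetuity with first payment D_8 = 11.32.
V_7 = D_8/(r−g) = 11.32/(0.065−0.025) = 283.0000
P₀ = V_7/(1+r)^7 = 283.0000/(1+0.065)^7 = 182.1123

£182.11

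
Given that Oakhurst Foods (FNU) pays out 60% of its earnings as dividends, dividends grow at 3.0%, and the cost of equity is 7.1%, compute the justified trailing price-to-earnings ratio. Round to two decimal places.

15.07

Justified trailing P/E = b(1+g)/(r−g) = 0.60×(1+0.03)/(0.071−0.03) = 15.0732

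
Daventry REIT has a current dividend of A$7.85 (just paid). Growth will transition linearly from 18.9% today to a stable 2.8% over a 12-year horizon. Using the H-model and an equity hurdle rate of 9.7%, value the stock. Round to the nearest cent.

H-model: P₀ = D₀[(1+g_L) + H(g_S−g_L)]/(r−g_L), with H = 12/2 = 6.
P₀ = 7.85 × [(1+0.028) + 6×(0.189−0.028)] / (0.097−0.028)
   = 7.85 × 1.9940 / 0.069 = 226.8536

A$226.85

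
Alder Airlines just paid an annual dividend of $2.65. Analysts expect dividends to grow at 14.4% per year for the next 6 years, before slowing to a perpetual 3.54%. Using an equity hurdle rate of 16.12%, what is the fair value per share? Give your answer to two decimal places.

Two-stage DDM. Project D₁…D_6 at 0.144, terminal growth 0.0354, discount at r = 0.1612.
D_1 = 3.0316
D_2 = 3.4682
D_3 = 3.9676
D_4 = 4.5389
D_5 = 5.1925
D_6 = 5.9402
Terminal value at t=6: TV = D_7/(r−g) = 6.1505/(0.1612−0.0354) = 48.8911
P₀ = 3.0316/(1+0.1612)^1 + 3.4682/(1+0.1612)^2 + 3.9676/(1+0.1612)^3 + 4.5389/(1+0.1612)^4 + 5.1925/(1+0.1612)^5 + 5.9402/(1+0.1612)^6 + 48.8911/(1+0.1612)^6 = 35.0386

$35.04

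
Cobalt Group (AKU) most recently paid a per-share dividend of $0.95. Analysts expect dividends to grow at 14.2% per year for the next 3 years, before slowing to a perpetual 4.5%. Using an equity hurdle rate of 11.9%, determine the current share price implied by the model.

$17.23

Two-stage DDM. Project D₁…D_3 at 0.142, terminal growth 0.045, discount at r = 0.119.
D_1 = 1.0849
D_2 = 1.2390
D_3 = 1.4149
Terminal value at t=3: TV = D_4/(r−g) = 1.4786/(0.119−0.045) = 19.9805
P₀ = 1.0849/(1+0.119)^1 + 1.2390/(1+0.119)^2 + 1.4149/(1+0.119)^3 + 19.9805/(1+0.119)^3 = 17.2287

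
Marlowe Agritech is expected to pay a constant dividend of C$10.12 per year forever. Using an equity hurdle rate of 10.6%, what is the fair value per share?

Zero-growth DDM (perpetuity): P₀ = D/r = 10.12 / 0.106 = 95.4717

C$95.47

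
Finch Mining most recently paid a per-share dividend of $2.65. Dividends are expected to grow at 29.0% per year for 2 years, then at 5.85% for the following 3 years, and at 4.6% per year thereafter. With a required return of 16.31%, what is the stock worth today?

$36.27

Three-stage DDM. Project D₁…D_5; terminal Gordon value at t=5 with g = 0.046; discount at r = 0.1631.
D_1 = 3.4185
D_2 = 4.4099
D_3 = 4.6678
D_4 = 4.9409
D_5 = 5.2300
TV_5 = 5.4705/(0.1631−0.046) = 46.7168
P₀ = Σ Dₜ/(1+r)ᵗ + TV_5/(1+r)^5 = 36.2701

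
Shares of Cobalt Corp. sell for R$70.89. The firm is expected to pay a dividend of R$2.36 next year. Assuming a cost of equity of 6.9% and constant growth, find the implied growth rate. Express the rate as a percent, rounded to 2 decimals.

From P₀ = D₁/(r − g), the implied growth is g = r − D₁/P₀.
g = 0.069 − 2.36/70.89 = 0.069 − 0.03329 = 0.03571

3.57%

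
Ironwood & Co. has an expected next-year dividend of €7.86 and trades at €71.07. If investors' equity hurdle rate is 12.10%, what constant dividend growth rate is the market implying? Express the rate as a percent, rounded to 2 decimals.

From P₀ = D₁/(r − g), the implied growth is g = r − D₁/P₀.
g = 0.121 − 7.86/71.07 = 0.121 − 0.11060 = 0.01040

1.04%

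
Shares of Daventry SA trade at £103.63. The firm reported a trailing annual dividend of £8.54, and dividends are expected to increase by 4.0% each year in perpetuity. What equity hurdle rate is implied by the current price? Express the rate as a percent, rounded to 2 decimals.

12.57%

Rearranging the constant-growth DDM: r = D₁/P₀ + g.
D₁ = 8.54 × (1 + 0.04) = 8.8816.
r = 8.8816 / 103.63 + 0.04 = 0.08570 + 0.04 = 0.12570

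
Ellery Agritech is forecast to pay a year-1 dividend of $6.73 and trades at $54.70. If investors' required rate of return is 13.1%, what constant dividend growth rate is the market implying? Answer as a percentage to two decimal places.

0.80%

From P₀ = D₁/(r − g), the implied growth is g = r − D₁/P₀.
g = 0.131 − 6.73/54.70 = 0.131 − 0.12303 = 0.00797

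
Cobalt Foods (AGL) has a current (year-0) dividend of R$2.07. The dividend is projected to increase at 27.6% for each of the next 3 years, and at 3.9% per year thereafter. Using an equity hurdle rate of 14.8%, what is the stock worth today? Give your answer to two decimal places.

R$34.80

Two-stage DDM. Project D₁…D_3 at 0.276, terminal growth 0.039, discount at r = 0.148.
D_1 = 2.6413
D_2 = 3.3703
D_3 = 4.3005
Terminal value at t=3: TV = D_4/(r−g) = 4.4683/(0.148−0.039) = 40.9932
P₀ = 2.6413/(1+0.148)^1 + 3.3703/(1+0.148)^2 + 4.3005/(1+0.148)^3 + 40.9932/(1+0.148)^3 = 34.7954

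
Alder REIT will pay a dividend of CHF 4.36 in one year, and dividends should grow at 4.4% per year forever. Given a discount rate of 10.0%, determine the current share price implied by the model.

Gordon growth model: P₀ = D₁/(r − g), with D₁ = 4.36 given directly.
P₀ = 4.3600 / (0.1 − 0.044) = 4.3600 / 0.056 = 77.8571

CHF 77.86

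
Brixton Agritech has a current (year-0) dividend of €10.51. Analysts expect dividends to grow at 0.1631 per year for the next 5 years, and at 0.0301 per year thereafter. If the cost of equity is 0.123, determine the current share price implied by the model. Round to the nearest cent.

€197.34

Two-stage DDM. Project D₁…D_5 at 0.1631, terminal growth 0.0301, discount at r = 0.123.
D_1 = 12.2242
D_2 = 14.2179
D_3 = 16.5369
D_4 = 19.2341
D_5 = 22.3711
Terminal value at t=5: TV = D_6/(r−g) = 23.0445/(0.123−0.0301) = 248.0571
P₀ = 12.2242/(1+0.123)^1 + 14.2179/(1+0.123)^2 + 16.5369/(1+0.123)^3 + 19.2341/(1+0.123)^4 + 22.3711/(1+0.123)^5 + 248.0571/(1+0.123)^5 = 197.3389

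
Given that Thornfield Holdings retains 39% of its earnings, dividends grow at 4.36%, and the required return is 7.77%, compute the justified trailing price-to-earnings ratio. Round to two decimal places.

18.67

Payout ratio b = 1 − 0.39 = 0.61.
Justified trailing P/E = b(1+g)/(r−g) = 0.61×(1+0.0436)/(0.0777−0.0436) = 18.6685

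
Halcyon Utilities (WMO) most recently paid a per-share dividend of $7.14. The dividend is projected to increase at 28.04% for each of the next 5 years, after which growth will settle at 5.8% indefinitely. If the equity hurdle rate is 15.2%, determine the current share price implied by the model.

$185.87

Two-stage DDM. Project D₁…D_5 at 0.2804, terminal growth 0.058, discount at r = 0.152.
D_1 = 9.1421
D_2 = 11.7055
D_3 = 14.9877
D_4 = 19.1903
D_5 = 24.5712
Terminal value at t=5: TV = D_6/(r−g) = 25.9963/(0.152−0.058) = 276.5568
P₀ = 9.1421/(1+0.152)^1 + 11.7055/(1+0.152)^2 + 14.9877/(1+0.152)^3 + 19.1903/(1+0.152)^4 + 24.5712/(1+0.152)^5 + 276.5568/(1+0.152)^5 = 185.8744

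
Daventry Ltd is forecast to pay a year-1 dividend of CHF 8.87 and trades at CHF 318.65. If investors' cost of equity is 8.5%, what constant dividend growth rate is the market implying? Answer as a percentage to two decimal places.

5.72%

From P₀ = D₁/(r − g), the implied growth is g = r − D₁/P₀.
g = 0.085 − 8.87/318.65 = 0.085 − 0.02784 = 0.05716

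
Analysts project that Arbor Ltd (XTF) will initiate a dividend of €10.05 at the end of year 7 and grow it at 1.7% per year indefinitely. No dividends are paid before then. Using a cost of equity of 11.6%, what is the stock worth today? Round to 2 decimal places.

€52.55

Deferred-dividend DDM. At t=6 the remaining stream is a growing perpetuity with first payment D_7 = 10.05.
V_6 = D_7/(r−g) = 10.05/(0.116−0.017) = 101.5152
P₀ = V_6/(1+r)^6 = 101.5152/(1+0.116)^6 = 52.5467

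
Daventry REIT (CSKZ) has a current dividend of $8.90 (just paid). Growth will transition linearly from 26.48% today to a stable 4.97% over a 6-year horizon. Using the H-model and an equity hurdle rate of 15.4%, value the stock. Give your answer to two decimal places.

H-model: P₀ = D₀[(1+g_L) + H(g_S−g_L)]/(r−g_L), with H = 6/2 = 3.
P₀ = 8.90 × [(1+0.0497) + 3×(0.2648−0.0497)] / (0.154−0.0497)
   = 8.90 × 1.6950 / 0.1043 = 144.6357

$144.64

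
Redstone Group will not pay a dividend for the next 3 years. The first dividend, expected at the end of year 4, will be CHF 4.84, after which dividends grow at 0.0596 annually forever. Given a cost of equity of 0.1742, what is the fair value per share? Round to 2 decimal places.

CHF 26.09

Deferred-dividend DDM. At t=3 the remaining stream is a growing perpetuity with first payment D_4 = 4.84.
V_3 = D_4/(r−g) = 4.84/(0.1742−0.0596) = 42.2339
P₀ = V_3/(1+r)^3 = 42.2339/(1+0.1742)^3 = 26.0876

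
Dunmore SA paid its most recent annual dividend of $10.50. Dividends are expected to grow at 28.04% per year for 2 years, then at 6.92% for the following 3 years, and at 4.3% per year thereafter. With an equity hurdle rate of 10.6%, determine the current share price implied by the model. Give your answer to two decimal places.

Three-stage DDM. Project D₁…D_5; terminal Gordon value at t=5 with g = 0.043; discount at r = 0.106.
D_1 = 13.4442
D_2 = 17.2140
D_3 = 18.4052
D_4 = 19.6788
D_5 = 21.0406
TV_5 = 21.9453/(0.106−0.043) = 348.3383
P₀ = Σ Dₜ/(1+r)ᵗ + TV_5/(1+r)^5 = 276.1851

$276.19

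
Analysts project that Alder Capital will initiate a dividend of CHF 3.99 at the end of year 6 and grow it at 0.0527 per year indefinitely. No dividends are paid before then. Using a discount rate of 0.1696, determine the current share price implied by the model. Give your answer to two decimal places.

CHF 15.59

Deferred-dividend DDM. At t=5 the remaining stream is a growing perpetuity with first payment D_6 = 3.99.
V_5 = D_6/(r−g) = 3.99/(0.1696−0.0527) = 34.1317
P₀ = V_5/(1+r)^5 = 34.1317/(1+0.1696)^5 = 15.5945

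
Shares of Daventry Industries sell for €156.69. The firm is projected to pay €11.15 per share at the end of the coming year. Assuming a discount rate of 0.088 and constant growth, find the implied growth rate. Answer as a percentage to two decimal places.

From P₀ = D₁/(r − g), the implied growth is g = r − D₁/P₀.
g = 0.088 − 11.15/156.69 = 0.088 − 0.07116 = 0.01684

1.68%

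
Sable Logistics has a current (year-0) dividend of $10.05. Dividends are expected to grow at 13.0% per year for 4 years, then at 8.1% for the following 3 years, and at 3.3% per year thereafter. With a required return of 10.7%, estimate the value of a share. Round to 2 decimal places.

$215.39

Three-stage DDM. Project D₁…D_7; terminal Gordon value at t=7 with g = 0.033; discount at r = 0.107.
D_1 = 11.3565
D_2 = 12.8328
D_3 = 14.5011
D_4 = 16.3863
D_5 = 17.7135
D_6 = 19.1483
D_7 = 20.6994
TV_7 = 21.3824/(0.107−0.033) = 288.9519
P₀ = Σ Dₜ/(1+r)ᵗ + TV_7/(1+r)^7 = 215.3909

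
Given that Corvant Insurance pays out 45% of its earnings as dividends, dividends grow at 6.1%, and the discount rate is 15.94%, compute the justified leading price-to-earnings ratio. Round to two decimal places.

Justified leading P/E = b/(r−g) = 0.45/(0.1594−0.061) = 4.5732

4.57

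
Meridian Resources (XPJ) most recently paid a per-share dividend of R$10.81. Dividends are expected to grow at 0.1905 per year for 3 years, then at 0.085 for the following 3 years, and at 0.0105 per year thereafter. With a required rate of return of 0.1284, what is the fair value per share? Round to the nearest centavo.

Three-stage DDM. Project D₁…D_6; terminal Gordon value at t=6 with g = 0.0105; discount at r = 0.1284.
D_1 = 12.8693
D_2 = 15.3209
D_3 = 18.2395
D_4 = 19.7899
D_5 = 21.4720
D_6 = 23.2972
TV_6 = 23.5418/(0.1284−0.0105) = 199.6759
P₀ = Σ Dₜ/(1+r)ᵗ + TV_6/(1+r)^6 = 168.0883

R$168.09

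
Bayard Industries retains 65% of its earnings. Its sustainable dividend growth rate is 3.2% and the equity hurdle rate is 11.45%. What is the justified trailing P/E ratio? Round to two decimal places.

4.38

Payout ratio b = 1 − 0.65 = 0.35.
Justified trailing P/E = b(1+g)/(r−g) = 0.35×(1+0.032)/(0.1145−0.032) = 4.3782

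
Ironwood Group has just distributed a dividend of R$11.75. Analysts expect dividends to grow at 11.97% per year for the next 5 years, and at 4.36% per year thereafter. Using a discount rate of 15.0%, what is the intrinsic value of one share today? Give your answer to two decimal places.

R$155.11

Two-stage DDM. Project D₁…D_5 at 0.1197, terminal growth 0.0436, discount at r = 0.15.
D_1 = 13.1565
D_2 = 14.7313
D_3 = 16.4946
D_4 = 18.4691
D_5 = 20.6798
Terminal value at t=5: TV = D_6/(r−g) = 21.5814/(0.15−0.0436) = 202.8330
P₀ = 13.1565/(1+0.15)^1 + 14.7313/(1+0.15)^2 + 16.4946/(1+0.15)^3 + 18.4691/(1+0.15)^4 + 20.6798/(1+0.15)^5 + 202.8330/(1+0.15)^5 = 155.1100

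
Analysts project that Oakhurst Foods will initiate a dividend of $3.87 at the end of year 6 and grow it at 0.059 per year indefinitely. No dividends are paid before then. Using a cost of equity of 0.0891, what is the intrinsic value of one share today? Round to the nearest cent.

Deferred-dividend DDM. At t=5 the remaining stream is a growing perpetuity with first payment D_6 = 3.87.
V_5 = D_6/(r−g) = 3.87/(0.0891−0.059) = 128.5714
P₀ = V_5/(1+r)^5 = 128.5714/(1+0.0891)^5 = 83.9084

$83.91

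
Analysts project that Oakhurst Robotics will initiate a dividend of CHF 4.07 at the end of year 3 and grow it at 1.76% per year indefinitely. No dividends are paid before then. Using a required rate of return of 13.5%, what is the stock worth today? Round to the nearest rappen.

Deferred-dividend DDM. At t=2 the remaining stream is a growing perpetuity with first payment D_3 = 4.07.
V_2 = D_3/(r−g) = 4.07/(0.135−0.0176) = 34.6678
P₀ = V_2/(1+r)^2 = 34.6678/(1+0.135)^2 = 26.9113

CHF 26.91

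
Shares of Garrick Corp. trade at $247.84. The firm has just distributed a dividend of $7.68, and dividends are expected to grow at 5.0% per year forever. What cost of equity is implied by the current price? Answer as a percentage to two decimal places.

8.25%

Rearranging the constant-growth DDM: r = D₁/P₀ + g.
D₁ = 7.68 × (1 + 0.05) = 8.0640.
r = 8.0640 / 247.84 + 0.05 = 0.03254 + 0.05 = 0.08254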